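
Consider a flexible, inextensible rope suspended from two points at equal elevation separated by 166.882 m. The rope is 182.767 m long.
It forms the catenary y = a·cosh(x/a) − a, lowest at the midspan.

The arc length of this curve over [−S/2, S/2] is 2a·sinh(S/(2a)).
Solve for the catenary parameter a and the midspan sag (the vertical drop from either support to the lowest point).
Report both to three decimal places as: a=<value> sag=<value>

a=111.955 sag=32.561

seed: a₀ = √(S³/(24(L−S))) = √(166.882³/(24·15.885)) = 110.411679
iter 1: u=0.755726  f(a)=+4.598e-01  f'(a)=-3.045e-01  a ← 110.411679 − (+4.598e-01/-3.045e-01) = 111.921730
iter 2: u=0.745530  f(a)=+9.603e-03  f'(a)=-2.919e-01  a ← 111.921730 − (+9.603e-03/-2.919e-01) = 111.954629
iter 3: u=0.745311  f(a)=+4.387e-06  f'(a)=-2.916e-01  a ← 111.954629 − (+4.387e-06/-2.916e-01) = 111.954644
iter 4: u=0.745311  f(a)=+9.379e-13  f'(a)=-2.916e-01  a ← 111.954644 − (+9.379e-13/-2.916e-01) = 111.954644
converged: |Δa| < 1e-12 after 4 iterations
sag = a·(cosh(S/(2a)) − 1) = 111.954644·(cosh(0.745311) − 1) = 32.561052
T_max/T_min = cosh(S/(2a)) = 1.290841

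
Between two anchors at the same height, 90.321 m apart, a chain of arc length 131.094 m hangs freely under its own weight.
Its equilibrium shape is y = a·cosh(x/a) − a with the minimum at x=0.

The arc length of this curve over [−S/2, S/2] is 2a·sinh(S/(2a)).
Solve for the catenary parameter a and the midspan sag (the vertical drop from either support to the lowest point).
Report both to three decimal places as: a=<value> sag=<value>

seed: a₀ = √(S³/(24(L−S))) = √(90.321³/(24·40.773)) = 27.440445
iter 1: u=1.645764  f(a)=+5.892e+00  f'(a)=-3.859e+00  a ← 27.440445 − (+5.892e+00/-3.859e+00) = 28.967340
iter 2: u=1.559014  f(a)=+5.275e-01  f'(a)=-3.196e+00  a ← 28.967340 − (+5.275e-01/-3.196e+00) = 29.132398
iter 3: u=1.550181  f(a)=+5.147e-03  f'(a)=-3.134e+00  a ← 29.132398 − (+5.147e-03/-3.134e+00) = 29.134040
iter 4: u=1.550094  f(a)=+5.007e-07  f'(a)=-3.133e+00  a ← 29.134040 − (+5.007e-07/-3.133e+00) = 29.134040
iter 5: u=1.550094  f(a)=+2.842e-14  f'(a)=-3.133e+00  a ← 29.134040 − (+2.842e-14/-3.133e+00) = 29.134040
converged: |Δa| < 1e-12 after 5 iterations
sag = a·(cosh(S/(2a)) − 1) = 29.134040·(cosh(1.550094) − 1) = 42.596020
T_max/T_min = cosh(S/(2a)) = 2.462070

a=29.134 sag=42.596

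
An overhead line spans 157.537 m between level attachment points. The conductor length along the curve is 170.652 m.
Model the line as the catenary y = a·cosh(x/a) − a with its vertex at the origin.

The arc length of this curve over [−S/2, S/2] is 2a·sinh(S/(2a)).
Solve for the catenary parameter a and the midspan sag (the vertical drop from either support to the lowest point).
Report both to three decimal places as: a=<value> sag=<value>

a=112.817 sag=28.633

seed: a₀ = √(S³/(24(L−S))) = √(157.537³/(24·13.115)) = 111.451030
iter 1: u=0.706754  f(a)=+3.315e-01  f'(a)=-2.473e-01  a ← 111.451030 − (+3.315e-01/-2.473e-01) = 112.791295
iter 2: u=0.698356  f(a)=+6.074e-03  f'(a)=-2.383e-01  a ← 112.791295 − (+6.074e-03/-2.383e-01) = 112.816782
iter 3: u=0.698198  f(a)=+2.124e-06  f'(a)=-2.382e-01  a ← 112.816782 − (+2.124e-06/-2.382e-01) = 112.816791
iter 4: u=0.698198  f(a)=+2.274e-13  f'(a)=-2.382e-01  a ← 112.816791 − (+2.274e-13/-2.382e-01) = 112.816791
converged: |Δa| < 1e-12 after 4 iterations
sag = a·(cosh(S/(2a)) − 1) = 112.816791·(cosh(0.698198) − 1) = 28.633393
T_max/T_min = cosh(S/(2a)) = 1.253804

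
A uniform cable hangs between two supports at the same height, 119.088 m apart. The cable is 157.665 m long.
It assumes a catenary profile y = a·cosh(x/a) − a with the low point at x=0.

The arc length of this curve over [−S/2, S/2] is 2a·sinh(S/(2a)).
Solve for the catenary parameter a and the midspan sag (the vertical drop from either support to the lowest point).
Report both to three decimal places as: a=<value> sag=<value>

a=44.648 sag=45.950

seed: a₀ = √(S³/(24(L−S))) = √(119.088³/(24·38.577)) = 42.710254
iter 1: u=1.394138  f(a)=+3.927e+00  f'(a)=-2.183e+00  a ← 42.710254 − (+3.927e+00/-2.183e+00) = 44.509395
iter 2: u=1.337785  f(a)=+2.618e-01  f'(a)=-1.901e+00  a ← 44.509395 − (+2.618e-01/-1.901e+00) = 44.647126
iter 3: u=1.333658  f(a)=+1.347e-03  f'(a)=-1.881e+00  a ← 44.647126 − (+1.347e-03/-1.881e+00) = 44.647842
iter 4: u=1.333637  f(a)=+3.606e-08  f'(a)=-1.881e+00  a ← 44.647842 − (+3.606e-08/-1.881e+00) = 44.647842
iter 5: u=1.333637  f(a)=+2.842e-14  f'(a)=-1.881e+00  a ← 44.647842 − (+2.842e-14/-1.881e+00) = 44.647842
converged: |Δa| < 1e-12 after 5 iterations
sag = a·(cosh(S/(2a)) − 1) = 44.647842·(cosh(1.333637) − 1) = 45.950132
T_max/T_min = cosh(S/(2a)) = 2.029168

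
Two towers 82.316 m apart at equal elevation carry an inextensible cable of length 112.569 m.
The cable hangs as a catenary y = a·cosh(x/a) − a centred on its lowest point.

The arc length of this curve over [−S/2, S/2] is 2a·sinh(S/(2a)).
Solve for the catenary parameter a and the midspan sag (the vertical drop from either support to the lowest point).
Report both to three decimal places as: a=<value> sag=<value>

a=29.131 sag=34.245

seed: a₀ = √(S³/(24(L−S))) = √(82.316³/(24·30.253)) = 27.716382
iter 1: u=1.484970  f(a)=+3.516e+00  f'(a)=-2.704e+00  a ← 27.716382 − (+3.516e+00/-2.704e+00) = 29.016786
iter 2: u=1.418420  f(a)=+2.626e-01  f'(a)=-2.314e+00  a ← 29.016786 − (+2.626e-01/-2.314e+00) = 29.130281
iter 3: u=1.412894  f(a)=+1.726e-03  f'(a)=-2.283e+00  a ← 29.130281 − (+1.726e-03/-2.283e+00) = 29.131037
iter 4: u=1.412857  f(a)=+7.566e-08  f'(a)=-2.283e+00  a ← 29.131037 − (+7.566e-08/-2.283e+00) = 29.131037
iter 5: u=1.412857  f(a)=+1.421e-14  f'(a)=-2.283e+00  a ← 29.131037 − (+1.421e-14/-2.283e+00) = 29.131037
converged: |Δa| < 1e-12 after 5 iterations
sag = a·(cosh(S/(2a)) − 1) = 29.131037·(cosh(1.412857) − 1) = 34.245317
T_max/T_min = cosh(S/(2a)) = 2.175561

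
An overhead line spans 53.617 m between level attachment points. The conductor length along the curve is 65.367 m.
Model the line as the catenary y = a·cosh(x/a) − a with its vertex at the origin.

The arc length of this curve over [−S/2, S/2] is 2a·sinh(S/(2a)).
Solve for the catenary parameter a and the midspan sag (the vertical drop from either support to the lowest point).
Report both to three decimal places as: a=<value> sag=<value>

seed: a₀ = √(S³/(24(L−S))) = √(53.617³/(24·11.750)) = 23.379177
iter 1: u=1.146683  f(a)=+7.971e-01  f'(a)=-1.144e+00  a ← 23.379177 − (+7.971e-01/-1.144e+00) = 24.076149
iter 2: u=1.113488  f(a)=+3.703e-02  f'(a)=-1.040e+00  a ← 24.076149 − (+3.703e-02/-1.040e+00) = 24.111771
iter 3: u=1.111843  f(a)=+8.857e-05  f'(a)=-1.035e+00  a ← 24.111771 − (+8.857e-05/-1.035e+00) = 24.111856
iter 4: u=1.111839  f(a)=+5.092e-10  f'(a)=-1.035e+00  a ← 24.111856 − (+5.092e-10/-1.035e+00) = 24.111856
iter 5: u=1.111839  f(a)=+0.000e+00  f'(a)=-1.035e+00  a ← 24.111856 − (+0.000e+00/-1.035e+00) = 24.111856
converged: |Δa| < 1e-12 after 5 iterations
sag = a·(cosh(S/(2a)) − 1) = 24.111856·(cosh(1.111839) − 1) = 16.503323
T_max/T_min = cosh(S/(2a)) = 1.684448

a=24.112 sag=16.503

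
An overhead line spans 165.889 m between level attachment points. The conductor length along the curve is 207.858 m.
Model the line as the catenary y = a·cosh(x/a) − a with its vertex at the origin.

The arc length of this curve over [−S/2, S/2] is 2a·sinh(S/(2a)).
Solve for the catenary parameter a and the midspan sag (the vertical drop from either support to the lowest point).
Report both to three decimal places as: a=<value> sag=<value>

a=69.741 sag=55.419

seed: a₀ = √(S³/(24(L−S))) = √(165.889³/(24·41.969)) = 67.321914
iter 1: u=1.232058  f(a)=+3.303e+00  f'(a)=-1.447e+00  a ← 67.321914 − (+3.303e+00/-1.447e+00) = 69.605124
iter 2: u=1.191644  f(a)=+1.755e-01  f'(a)=-1.297e+00  a ← 69.605124 − (+1.755e-01/-1.297e+00) = 69.740452
iter 3: u=1.189331  f(a)=+5.567e-04  f'(a)=-1.288e+00  a ← 69.740452 − (+5.567e-04/-1.288e+00) = 69.740884
iter 4: u=1.189324  f(a)=+5.643e-09  f'(a)=-1.288e+00  a ← 69.740884 − (+5.643e-09/-1.288e+00) = 69.740884
iter 5: u=1.189324  f(a)=+2.842e-14  f'(a)=-1.288e+00  a ← 69.740884 − (+2.842e-14/-1.288e+00) = 69.740884
converged: |Δa| < 1e-12 after 5 iterations
sag = a·(cosh(S/(2a)) − 1) = 69.740884·(cosh(1.189324) − 1) = 55.419125
T_max/T_min = cosh(S/(2a)) = 1.794643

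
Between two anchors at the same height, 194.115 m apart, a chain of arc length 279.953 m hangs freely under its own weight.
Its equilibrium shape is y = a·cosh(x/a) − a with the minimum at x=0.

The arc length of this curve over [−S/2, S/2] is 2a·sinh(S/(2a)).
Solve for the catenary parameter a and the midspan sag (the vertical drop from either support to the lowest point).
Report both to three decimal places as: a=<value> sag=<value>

a=63.194 sag=90.386

seed: a₀ = √(S³/(24(L−S))) = √(194.115³/(24·85.838)) = 59.585862
iter 1: u=1.628868  f(a)=+1.213e+01  f'(a)=-3.722e+00  a ← 59.585862 − (+1.213e+01/-3.722e+00) = 62.846165
iter 2: u=1.544366  f(a)=+1.067e+00  f'(a)=-3.093e+00  a ← 62.846165 − (+1.067e+00/-3.093e+00) = 63.191110
iter 3: u=1.535936  f(a)=+1.001e-02  f'(a)=-3.036e+00  a ← 63.191110 − (+1.001e-02/-3.036e+00) = 63.194408
iter 4: u=1.535856  f(a)=+8.992e-07  f'(a)=-3.035e+00  a ← 63.194408 − (+8.992e-07/-3.035e+00) = 63.194408
iter 5: u=1.535856  f(a)=-5.684e-14  f'(a)=-3.035e+00  a ← 63.194408 − (-5.684e-14/-3.035e+00) = 63.194408
converged: |Δa| < 1e-12 after 5 iterations
sag = a·(cosh(S/(2a)) − 1) = 63.194408·(cosh(1.535856) − 1) = 90.386039
T_max/T_min = cosh(S/(2a)) = 2.430285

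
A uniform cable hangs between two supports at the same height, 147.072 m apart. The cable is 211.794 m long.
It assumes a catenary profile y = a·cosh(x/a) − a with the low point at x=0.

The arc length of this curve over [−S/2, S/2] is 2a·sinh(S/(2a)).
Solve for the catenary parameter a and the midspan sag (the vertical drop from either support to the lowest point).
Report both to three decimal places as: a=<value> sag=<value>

a=47.983 sag=68.278

seed: a₀ = √(S³/(24(L−S))) = √(147.072³/(24·64.722)) = 45.254671
iter 1: u=1.624937  f(a)=+9.102e+00  f'(a)=-3.690e+00  a ← 45.254671 − (+9.102e+00/-3.690e+00) = 47.721073
iter 2: u=1.540954  f(a)=+7.971e-01  f'(a)=-3.070e+00  a ← 47.721073 − (+7.971e-01/-3.070e+00) = 47.980712
iter 3: u=1.532616  f(a)=+7.409e-03  f'(a)=-3.013e+00  a ← 47.980712 − (+7.409e-03/-3.013e+00) = 47.983170
iter 4: u=1.532537  f(a)=+6.532e-07  f'(a)=-3.013e+00  a ← 47.983170 − (+6.532e-07/-3.013e+00) = 47.983171
iter 5: u=1.532537  f(a)=+0.000e+00  f'(a)=-3.013e+00  a ← 47.983171 − (+0.000e+00/-3.013e+00) = 47.983171
converged: |Δa| < 1e-12 after 5 iterations
sag = a·(cosh(S/(2a)) − 1) = 47.983171·(cosh(1.532537) − 1) = 68.277568
T_max/T_min = cosh(S/(2a)) = 2.422948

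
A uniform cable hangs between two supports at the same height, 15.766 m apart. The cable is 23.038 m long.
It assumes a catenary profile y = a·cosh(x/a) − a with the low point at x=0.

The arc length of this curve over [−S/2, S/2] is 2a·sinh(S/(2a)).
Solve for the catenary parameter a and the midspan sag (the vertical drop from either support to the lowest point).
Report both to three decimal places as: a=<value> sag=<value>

seed: a₀ = √(S³/(24(L−S))) = √(15.766³/(24·7.272)) = 4.738596
iter 1: u=1.663573  f(a)=+1.075e+00  f'(a)=-4.007e+00  a ← 4.738596 − (+1.075e+00/-4.007e+00) = 5.006915
iter 2: u=1.574423  f(a)=+9.808e-02  f'(a)=-3.307e+00  a ← 5.006915 − (+9.808e-02/-3.307e+00) = 5.036578
iter 3: u=1.565150  f(a)=+9.972e-04  f'(a)=-3.240e+00  a ← 5.036578 − (+9.972e-04/-3.240e+00) = 5.036886
iter 4: u=1.565054  f(a)=+1.054e-07  f'(a)=-3.239e+00  a ← 5.036886 − (+1.054e-07/-3.239e+00) = 5.036886
iter 5: u=1.565054  f(a)=+0.000e+00  f'(a)=-3.239e+00  a ← 5.036886 − (+0.000e+00/-3.239e+00) = 5.036886
converged: |Δa| < 1e-12 after 5 iterations
sag = a·(cosh(S/(2a)) − 1) = 5.036886·(cosh(1.565054) − 1) = 7.535209
T_max/T_min = cosh(S/(2a)) = 2.496005

a=5.037 sag=7.535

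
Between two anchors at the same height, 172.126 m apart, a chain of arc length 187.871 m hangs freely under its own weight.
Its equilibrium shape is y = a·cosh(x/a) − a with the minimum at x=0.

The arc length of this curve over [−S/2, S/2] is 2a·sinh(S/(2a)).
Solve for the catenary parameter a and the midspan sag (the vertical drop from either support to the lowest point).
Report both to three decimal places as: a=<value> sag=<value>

seed: a₀ = √(S³/(24(L−S))) = √(172.126³/(24·15.745)) = 116.169671
iter 1: u=0.740839  f(a)=+4.378e-01  f'(a)=-2.862e-01  a ← 116.169671 − (+4.378e-01/-2.862e-01) = 117.699031
iter 2: u=0.731212  f(a)=+8.795e-03  f'(a)=-2.748e-01  a ← 117.699031 − (+8.795e-03/-2.748e-01) = 117.731030
iter 3: u=0.731014  f(a)=+3.711e-06  f'(a)=-2.746e-01  a ← 117.731030 − (+3.711e-06/-2.746e-01) = 117.731044
iter 4: u=0.731014  f(a)=+6.537e-13  f'(a)=-2.746e-01  a ← 117.731044 − (+6.537e-13/-2.746e-01) = 117.731044
converged: |Δa| < 1e-12 after 4 iterations
sag = a·(cosh(S/(2a)) − 1) = 117.731044·(cosh(0.731014) − 1) = 32.882624
T_max/T_min = cosh(S/(2a)) = 1.279303

a=117.731 sag=32.883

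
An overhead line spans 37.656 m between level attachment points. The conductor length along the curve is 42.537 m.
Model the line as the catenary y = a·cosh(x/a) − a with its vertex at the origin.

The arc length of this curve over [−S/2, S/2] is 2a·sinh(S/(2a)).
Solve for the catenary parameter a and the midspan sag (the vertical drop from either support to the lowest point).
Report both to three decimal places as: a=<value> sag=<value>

seed: a₀ = √(S³/(24(L−S))) = √(37.656³/(24·4.881)) = 21.349674
iter 1: u=0.881887  f(a)=+1.934e-01  f'(a)=-4.938e-01  a ← 21.349674 − (+1.934e-01/-4.938e-01) = 21.741238
iter 2: u=0.866004  f(a)=+5.448e-03  f'(a)=-4.663e-01  a ← 21.741238 − (+5.448e-03/-4.663e-01) = 21.752919
iter 3: u=0.865539  f(a)=+4.602e-06  f'(a)=-4.655e-01  a ← 21.752919 − (+4.602e-06/-4.655e-01) = 21.752929
iter 4: u=0.865539  f(a)=+3.290e-12  f'(a)=-4.655e-01  a ← 21.752929 − (+3.290e-12/-4.655e-01) = 21.752929
converged: |Δa| < 1e-12 after 4 iterations
sag = a·(cosh(S/(2a)) − 1) = 21.752929·(cosh(0.865539) − 1) = 8.669744
T_max/T_min = cosh(S/(2a)) = 1.398555

a=21.753 sag=8.670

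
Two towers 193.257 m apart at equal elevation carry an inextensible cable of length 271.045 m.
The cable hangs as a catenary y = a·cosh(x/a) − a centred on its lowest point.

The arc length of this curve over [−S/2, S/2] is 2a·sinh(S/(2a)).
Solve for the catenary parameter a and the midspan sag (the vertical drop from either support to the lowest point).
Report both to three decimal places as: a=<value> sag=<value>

a=65.631 sag=84.947

seed: a₀ = √(S³/(24(L−S))) = √(193.257³/(24·77.788)) = 62.178598
iter 1: u=1.554048  f(a)=+9.952e+00  f'(a)=-3.161e+00  a ← 62.178598 − (+9.952e+00/-3.161e+00) = 65.327035
iter 2: u=1.479150  f(a)=+8.058e-01  f'(a)=-2.668e+00  a ← 65.327035 − (+8.058e-01/-2.668e+00) = 65.629076
iter 3: u=1.472343  f(a)=+6.312e-03  f'(a)=-2.626e+00  a ← 65.629076 − (+6.312e-03/-2.626e+00) = 65.631480
iter 4: u=1.472289  f(a)=+3.940e-07  f'(a)=-2.626e+00  a ← 65.631480 − (+3.940e-07/-2.626e+00) = 65.631480
iter 5: u=1.472289  f(a)=+0.000e+00  f'(a)=-2.626e+00  a ← 65.631480 − (+0.000e+00/-2.626e+00) = 65.631480
converged: |Δa| < 1e-12 after 5 iterations
sag = a·(cosh(S/(2a)) − 1) = 65.631480·(cosh(1.472289) − 1) = 84.946869
T_max/T_min = cosh(S/(2a)) = 2.294301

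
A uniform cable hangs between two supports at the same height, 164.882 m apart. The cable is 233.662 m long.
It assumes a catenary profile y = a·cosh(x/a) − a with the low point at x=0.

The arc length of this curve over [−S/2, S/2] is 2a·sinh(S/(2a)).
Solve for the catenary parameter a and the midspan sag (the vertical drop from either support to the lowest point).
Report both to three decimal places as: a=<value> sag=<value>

seed: a₀ = √(S³/(24(L−S))) = √(164.882³/(24·68.780)) = 52.110251
iter 1: u=1.582050  f(a)=+9.139e+00  f'(a)=-3.362e+00  a ← 52.110251 − (+9.139e+00/-3.362e+00) = 54.828150
iter 2: u=1.503625  f(a)=+7.636e-01  f'(a)=-2.822e+00  a ← 54.828150 − (+7.636e-01/-2.822e+00) = 55.098763
iter 3: u=1.496240  f(a)=+6.407e-03  f'(a)=-2.775e+00  a ← 55.098763 − (+6.407e-03/-2.775e+00) = 55.101072
iter 4: u=1.496178  f(a)=+4.593e-07  f'(a)=-2.774e+00  a ← 55.101072 − (+4.593e-07/-2.774e+00) = 55.101072
iter 5: u=1.496178  f(a)=+2.842e-14  f'(a)=-2.774e+00  a ← 55.101072 − (+2.842e-14/-2.774e+00) = 55.101072
converged: |Δa| < 1e-12 after 5 iterations
sag = a·(cosh(S/(2a)) − 1) = 55.101072·(cosh(1.496178) − 1) = 74.071722
T_max/T_min = cosh(S/(2a)) = 2.344288

a=55.101 sag=74.072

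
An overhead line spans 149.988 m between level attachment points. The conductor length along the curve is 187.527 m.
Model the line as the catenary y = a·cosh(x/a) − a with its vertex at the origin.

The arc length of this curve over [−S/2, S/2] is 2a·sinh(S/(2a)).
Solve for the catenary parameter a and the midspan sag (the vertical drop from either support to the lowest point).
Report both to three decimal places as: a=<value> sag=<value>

seed: a₀ = √(S³/(24(L−S))) = √(149.988³/(24·37.539)) = 61.198081
iter 1: u=1.225431  f(a)=+2.921e+00  f'(a)=-1.421e+00  a ← 61.198081 − (+2.921e+00/-1.421e+00) = 63.253743
iter 2: u=1.185606  f(a)=+1.537e-01  f'(a)=-1.275e+00  a ← 63.253743 − (+1.537e-01/-1.275e+00) = 63.374234
iter 3: u=1.183352  f(a)=+4.773e-04  f'(a)=-1.267e+00  a ← 63.374234 − (+4.773e-04/-1.267e+00) = 63.374610
iter 4: u=1.183345  f(a)=+4.637e-09  f'(a)=-1.267e+00  a ← 63.374610 − (+4.637e-09/-1.267e+00) = 63.374610
iter 5: u=1.183345  f(a)=-2.842e-14  f'(a)=-1.267e+00  a ← 63.374610 − (-2.842e-14/-1.267e+00) = 63.374610
converged: |Δa| < 1e-12 after 5 iterations
sag = a·(cosh(S/(2a)) − 1) = 63.374610·(cosh(1.183345) − 1) = 49.797538
T_max/T_min = cosh(S/(2a)) = 1.785765

a=63.375 sag=49.798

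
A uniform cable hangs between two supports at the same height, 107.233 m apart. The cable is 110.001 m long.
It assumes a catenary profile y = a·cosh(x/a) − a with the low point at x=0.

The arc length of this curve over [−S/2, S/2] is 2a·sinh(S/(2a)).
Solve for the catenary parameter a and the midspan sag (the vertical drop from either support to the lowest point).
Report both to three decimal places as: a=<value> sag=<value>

seed: a₀ = √(S³/(24(L−S))) = √(107.233³/(24·2.768)) = 136.239807
iter 1: u=0.393545  f(a)=+2.151e-02  f'(a)=-4.127e-02  a ← 136.239807 − (+2.151e-02/-4.127e-02) = 136.761150
iter 2: u=0.392045  f(a)=+1.241e-04  f'(a)=-4.079e-02  a ← 136.761150 − (+1.241e-04/-4.079e-02) = 136.764193
iter 3: u=0.392036  f(a)=+4.184e-09  f'(a)=-4.079e-02  a ← 136.764193 − (+4.184e-09/-4.079e-02) = 136.764193
iter 4: u=0.392036  f(a)=+0.000e+00  f'(a)=-4.079e-02  a ← 136.764193 − (+0.000e+00/-4.079e-02) = 136.764193
converged: |Δa| < 1e-12 after 4 iterations
sag = a·(cosh(S/(2a)) − 1) = 136.764193·(cosh(0.392036) − 1) = 10.645099
T_max/T_min = cosh(S/(2a)) = 1.077835

a=136.764 sag=10.645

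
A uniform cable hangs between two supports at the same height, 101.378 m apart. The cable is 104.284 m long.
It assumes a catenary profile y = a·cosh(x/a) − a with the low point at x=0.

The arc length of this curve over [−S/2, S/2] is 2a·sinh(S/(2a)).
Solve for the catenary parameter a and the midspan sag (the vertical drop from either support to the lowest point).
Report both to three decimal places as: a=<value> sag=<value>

seed: a₀ = √(S³/(24(L−S))) = √(101.378³/(24·2.906)) = 122.225593
iter 1: u=0.414717  f(a)=+2.509e-02  f'(a)=-4.837e-02  a ← 122.225593 − (+2.509e-02/-4.837e-02) = 122.744313
iter 2: u=0.412964  f(a)=+1.606e-04  f'(a)=-4.776e-02  a ← 122.744313 − (+1.606e-04/-4.776e-02) = 122.747677
iter 3: u=0.412953  f(a)=+6.678e-09  f'(a)=-4.775e-02  a ← 122.747677 − (+6.678e-09/-4.775e-02) = 122.747677
iter 4: u=0.412953  f(a)=+1.421e-14  f'(a)=-4.775e-02  a ← 122.747677 − (+1.421e-14/-4.775e-02) = 122.747677
converged: |Δa| < 1e-12 after 4 iterations
sag = a·(cosh(S/(2a)) − 1) = 122.747677·(cosh(0.412953) − 1) = 10.615663
T_max/T_min = cosh(S/(2a)) = 1.086484

a=122.748 sag=10.616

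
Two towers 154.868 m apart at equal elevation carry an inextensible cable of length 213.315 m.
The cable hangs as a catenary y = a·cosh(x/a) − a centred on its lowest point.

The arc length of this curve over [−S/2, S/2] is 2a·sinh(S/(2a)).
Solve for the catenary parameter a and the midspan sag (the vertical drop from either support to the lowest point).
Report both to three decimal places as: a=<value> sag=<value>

a=54.150 sag=65.466

seed: a₀ = √(S³/(24(L−S))) = √(154.868³/(24·58.447)) = 51.458343
iter 1: u=1.504790  f(a)=+6.986e+00  f'(a)=-2.829e+00  a ← 51.458343 − (+6.986e+00/-2.829e+00) = 53.927269
iter 2: u=1.435897  f(a)=+5.342e-01  f'(a)=-2.412e+00  a ← 53.927269 − (+5.342e-01/-2.412e+00) = 54.148771
iter 3: u=1.430023  f(a)=+3.696e-03  f'(a)=-2.378e+00  a ← 54.148771 − (+3.696e-03/-2.378e+00) = 54.150325
iter 4: u=1.429982  f(a)=+1.796e-07  f'(a)=-2.378e+00  a ← 54.150325 − (+1.796e-07/-2.378e+00) = 54.150325
iter 5: u=1.429982  f(a)=+0.000e+00  f'(a)=-2.378e+00  a ← 54.150325 − (+0.000e+00/-2.378e+00) = 54.150325
converged: |Δa| < 1e-12 after 5 iterations
sag = a·(cosh(S/(2a)) − 1) = 54.150325·(cosh(1.429982) − 1) = 65.466062
T_max/T_min = cosh(S/(2a)) = 2.208969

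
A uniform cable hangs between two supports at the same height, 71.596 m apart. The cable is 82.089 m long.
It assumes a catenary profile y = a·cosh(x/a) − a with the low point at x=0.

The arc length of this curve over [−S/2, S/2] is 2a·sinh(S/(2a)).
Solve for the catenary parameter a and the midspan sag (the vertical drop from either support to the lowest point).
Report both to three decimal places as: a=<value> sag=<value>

seed: a₀ = √(S³/(24(L−S))) = √(71.596³/(24·10.493)) = 38.174880
iter 1: u=0.937737  f(a)=+4.711e-01  f'(a)=-5.996e-01  a ← 38.174880 − (+4.711e-01/-5.996e-01) = 38.960597
iter 2: u=0.918826  f(a)=+1.494e-02  f'(a)=-5.621e-01  a ← 38.960597 − (+1.494e-02/-5.621e-01) = 38.987171
iter 3: u=0.918199  f(a)=+1.611e-05  f'(a)=-5.609e-01  a ← 38.987171 − (+1.611e-05/-5.609e-01) = 38.987200
iter 4: u=0.918199  f(a)=+1.877e-11  f'(a)=-5.609e-01  a ← 38.987200 − (+1.877e-11/-5.609e-01) = 38.987200
converged: |Δa| < 1e-12 after 4 iterations
sag = a·(cosh(S/(2a)) − 1) = 38.987200·(cosh(0.918199) − 1) = 17.622452
T_max/T_min = cosh(S/(2a)) = 1.452006

a=38.987 sag=17.622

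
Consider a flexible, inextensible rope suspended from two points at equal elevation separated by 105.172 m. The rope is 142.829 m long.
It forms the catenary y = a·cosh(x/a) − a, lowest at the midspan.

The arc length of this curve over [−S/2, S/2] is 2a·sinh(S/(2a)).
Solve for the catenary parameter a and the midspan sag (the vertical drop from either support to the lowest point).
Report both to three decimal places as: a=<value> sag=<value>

seed: a₀ = √(S³/(24(L−S))) = √(105.172³/(24·37.657)) = 35.877462
iter 1: u=1.465711  f(a)=+4.258e+00  f'(a)=-2.586e+00  a ← 35.877462 − (+4.258e+00/-2.586e+00) = 37.523957
iter 2: u=1.401398  f(a)=+3.107e-01  f'(a)=-2.221e+00  a ← 37.523957 − (+3.107e-01/-2.221e+00) = 37.663811
iter 3: u=1.396194  f(a)=+1.941e-03  f'(a)=-2.194e+00  a ← 37.663811 − (+1.941e-03/-2.194e+00) = 37.664696
iter 4: u=1.396162  f(a)=+7.686e-08  f'(a)=-2.194e+00  a ← 37.664696 − (+7.686e-08/-2.194e+00) = 37.664696
iter 5: u=1.396162  f(a)=+0.000e+00  f'(a)=-2.194e+00  a ← 37.664696 − (+0.000e+00/-2.194e+00) = 37.664696
converged: |Δa| < 1e-12 after 5 iterations
sag = a·(cosh(S/(2a)) − 1) = 37.664696·(cosh(1.396162) − 1) = 43.073524
T_max/T_min = cosh(S/(2a)) = 2.143605

a=37.665 sag=43.074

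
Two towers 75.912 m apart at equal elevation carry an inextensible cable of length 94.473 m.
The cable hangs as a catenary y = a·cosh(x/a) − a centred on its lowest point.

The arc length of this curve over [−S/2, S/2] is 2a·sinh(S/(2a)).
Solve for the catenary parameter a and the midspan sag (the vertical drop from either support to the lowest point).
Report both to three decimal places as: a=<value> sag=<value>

a=32.427 sag=24.869

seed: a₀ = √(S³/(24(L−S))) = √(75.912³/(24·18.561)) = 31.337139
iter 1: u=1.211215  f(a)=+1.410e+00  f'(a)=-1.368e+00  a ← 31.337139 − (+1.410e+00/-1.368e+00) = 32.368053
iter 2: u=1.172638  f(a)=+7.257e-02  f'(a)=-1.230e+00  a ← 32.368053 − (+7.257e-02/-1.230e+00) = 32.427040
iter 3: u=1.170505  f(a)=+2.153e-04  f'(a)=-1.223e+00  a ← 32.427040 − (+2.153e-04/-1.223e+00) = 32.427216
iter 4: u=1.170498  f(a)=+1.908e-09  f'(a)=-1.223e+00  a ← 32.427216 − (+1.908e-09/-1.223e+00) = 32.427216
iter 5: u=1.170498  f(a)=+0.000e+00  f'(a)=-1.223e+00  a ← 32.427216 − (+0.000e+00/-1.223e+00) = 32.427216
converged: |Δa| < 1e-12 after 5 iterations
sag = a·(cosh(S/(2a)) − 1) = 32.427216·(cosh(1.170498) − 1) = 24.868606
T_max/T_min = cosh(S/(2a)) = 1.766905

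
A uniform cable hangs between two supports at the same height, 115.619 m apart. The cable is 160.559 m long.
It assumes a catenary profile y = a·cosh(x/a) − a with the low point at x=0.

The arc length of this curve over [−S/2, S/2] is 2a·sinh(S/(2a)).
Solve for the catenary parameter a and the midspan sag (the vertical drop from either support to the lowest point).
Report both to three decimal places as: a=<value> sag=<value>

seed: a₀ = √(S³/(24(L−S))) = √(115.619³/(24·44.940)) = 37.854861
iter 1: u=1.527135  f(a)=+5.541e+00  f'(a)=-2.976e+00  a ← 37.854861 − (+5.541e+00/-2.976e+00) = 39.716593
iter 2: u=1.455550  f(a)=+4.350e-01  f'(a)=-2.526e+00  a ← 39.716593 − (+4.350e-01/-2.526e+00) = 39.888820
iter 3: u=1.449266  f(a)=+3.186e-03  f'(a)=-2.489e+00  a ← 39.888820 − (+3.186e-03/-2.489e+00) = 39.890100
iter 4: u=1.449219  f(a)=+1.736e-07  f'(a)=-2.489e+00  a ← 39.890100 − (+1.736e-07/-2.489e+00) = 39.890100
iter 5: u=1.449219  f(a)=+2.842e-14  f'(a)=-2.489e+00  a ← 39.890100 − (+2.842e-14/-2.489e+00) = 39.890100
converged: |Δa| < 1e-12 after 5 iterations
sag = a·(cosh(S/(2a)) − 1) = 39.890100·(cosh(1.449219) − 1) = 49.753741
T_max/T_min = cosh(S/(2a)) = 2.247270

a=39.890 sag=49.754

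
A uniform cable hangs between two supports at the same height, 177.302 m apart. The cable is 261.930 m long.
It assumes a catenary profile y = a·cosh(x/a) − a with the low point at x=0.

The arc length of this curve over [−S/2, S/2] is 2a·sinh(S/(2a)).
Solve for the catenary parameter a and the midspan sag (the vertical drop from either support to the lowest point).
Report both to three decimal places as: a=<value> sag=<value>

seed: a₀ = √(S³/(24(L−S))) = √(177.302³/(24·84.628)) = 52.385102
iter 1: u=1.692294  f(a)=+1.298e+01  f'(a)=-4.256e+00  a ← 52.385102 − (+1.298e+01/-4.256e+00) = 55.434389
iter 2: u=1.599206  f(a)=+1.219e+00  f'(a)=-3.491e+00  a ← 55.434389 − (+1.219e+00/-3.491e+00) = 55.783735
iter 3: u=1.589191  f(a)=+1.323e-02  f'(a)=-3.415e+00  a ← 55.783735 − (+1.323e-02/-3.415e+00) = 55.787609
iter 4: u=1.589080  f(a)=+1.595e-06  f'(a)=-3.415e+00  a ← 55.787609 − (+1.595e-06/-3.415e+00) = 55.787609
iter 5: u=1.589080  f(a)=+0.000e+00  f'(a)=-3.415e+00  a ← 55.787609 − (+0.000e+00/-3.415e+00) = 55.787609
converged: |Δa| < 1e-12 after 5 iterations
sag = a·(cosh(S/(2a)) − 1) = 55.787609·(cosh(1.589080) − 1) = 86.564379
T_max/T_min = cosh(S/(2a)) = 2.551678

a=55.788 sag=86.564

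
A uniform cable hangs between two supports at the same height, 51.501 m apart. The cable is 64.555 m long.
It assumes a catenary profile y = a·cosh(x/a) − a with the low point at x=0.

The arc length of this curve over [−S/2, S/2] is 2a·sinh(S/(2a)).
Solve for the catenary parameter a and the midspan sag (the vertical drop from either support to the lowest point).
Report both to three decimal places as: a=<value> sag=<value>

seed: a₀ = √(S³/(24(L−S))) = √(51.501³/(24·13.054)) = 20.880749
iter 1: u=1.233217  f(a)=+1.029e+00  f'(a)=-1.451e+00  a ← 20.880749 − (+1.029e+00/-1.451e+00) = 21.590103
iter 2: u=1.192699  f(a)=+5.478e-02  f'(a)=-1.300e+00  a ← 21.590103 − (+5.478e-02/-1.300e+00) = 21.632229
iter 3: u=1.190377  f(a)=+1.744e-04  f'(a)=-1.292e+00  a ← 21.632229 − (+1.744e-04/-1.292e+00) = 21.632364
iter 4: u=1.190369  f(a)=+1.781e-09  f'(a)=-1.292e+00  a ← 21.632364 − (+1.781e-09/-1.292e+00) = 21.632364
iter 5: u=1.190369  f(a)=+1.421e-14  f'(a)=-1.292e+00  a ← 21.632364 − (+1.421e-14/-1.292e+00) = 21.632364
converged: |Δa| < 1e-12 after 5 iterations
sag = a·(cosh(S/(2a)) − 1) = 21.632364·(cosh(1.190369) − 1) = 17.223732
T_max/T_min = cosh(S/(2a)) = 1.796202

a=21.632 sag=17.224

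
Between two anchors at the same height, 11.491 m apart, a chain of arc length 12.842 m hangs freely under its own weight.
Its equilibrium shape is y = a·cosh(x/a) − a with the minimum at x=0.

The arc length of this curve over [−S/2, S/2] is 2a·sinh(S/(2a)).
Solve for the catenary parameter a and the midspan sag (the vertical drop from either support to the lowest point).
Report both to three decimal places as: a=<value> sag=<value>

a=6.958 sag=2.510

seed: a₀ = √(S³/(24(L−S))) = √(11.491³/(24·1.351)) = 6.840746
iter 1: u=0.839894  f(a)=+4.846e-02  f'(a)=-4.236e-01  a ← 6.840746 − (+4.846e-02/-4.236e-01) = 6.955155
iter 2: u=0.826078  f(a)=+1.242e-03  f'(a)=-4.021e-01  a ← 6.955155 − (+1.242e-03/-4.021e-01) = 6.958245
iter 3: u=0.825711  f(a)=+8.644e-07  f'(a)=-4.015e-01  a ← 6.958245 − (+8.644e-07/-4.015e-01) = 6.958248
iter 4: u=0.825711  f(a)=+4.192e-13  f'(a)=-4.015e-01  a ← 6.958248 − (+4.192e-13/-4.015e-01) = 6.958248
converged: |Δa| < 1e-12 after 4 iterations
sag = a·(cosh(S/(2a)) − 1) = 6.958248·(cosh(0.825711) − 1) = 2.509933
T_max/T_min = cosh(S/(2a)) = 1.360713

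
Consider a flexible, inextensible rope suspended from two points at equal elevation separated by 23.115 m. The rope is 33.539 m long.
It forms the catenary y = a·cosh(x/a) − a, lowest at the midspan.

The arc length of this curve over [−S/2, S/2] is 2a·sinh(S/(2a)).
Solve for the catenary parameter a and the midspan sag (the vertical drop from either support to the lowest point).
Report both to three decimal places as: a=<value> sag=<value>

a=7.459 sag=10.894

seed: a₀ = √(S³/(24(L−S))) = √(23.115³/(24·10.424)) = 7.026160
iter 1: u=1.644924  f(a)=+1.505e+00  f'(a)=-3.852e+00  a ← 7.026160 − (+1.505e+00/-3.852e+00) = 7.416799
iter 2: u=1.558287  f(a)=+1.346e-01  f'(a)=-3.191e+00  a ← 7.416799 − (+1.346e-01/-3.191e+00) = 7.458982
iter 3: u=1.549474  f(a)=+1.311e-03  f'(a)=-3.129e+00  a ← 7.458982 − (+1.311e-03/-3.129e+00) = 7.459401
iter 4: u=1.549387  f(a)=+1.270e-07  f'(a)=-3.128e+00  a ← 7.459401 − (+1.270e-07/-3.128e+00) = 7.459401
iter 5: u=1.549387  f(a)=+7.105e-15  f'(a)=-3.128e+00  a ← 7.459401 − (+7.105e-15/-3.128e+00) = 7.459401
converged: |Δa| < 1e-12 after 5 iterations
sag = a·(cosh(S/(2a)) − 1) = 7.459401·(cosh(1.549387) − 1) = 10.894312
T_max/T_min = cosh(S/(2a)) = 2.460481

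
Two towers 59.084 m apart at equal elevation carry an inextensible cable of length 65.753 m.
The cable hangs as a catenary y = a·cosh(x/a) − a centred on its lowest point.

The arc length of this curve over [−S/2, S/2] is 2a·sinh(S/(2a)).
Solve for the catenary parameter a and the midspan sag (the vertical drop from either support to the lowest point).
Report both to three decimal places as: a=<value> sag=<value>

seed: a₀ = √(S³/(24(L−S))) = √(59.084³/(24·6.669)) = 35.897884
iter 1: u=0.822945  f(a)=+2.295e-01  f'(a)=-3.973e-01  a ← 35.897884 − (+2.295e-01/-3.973e-01) = 36.475488
iter 2: u=0.809914  f(a)=+5.656e-03  f'(a)=-3.780e-01  a ← 36.475488 − (+5.656e-03/-3.780e-01) = 36.490454
iter 3: u=0.809582  f(a)=+3.628e-06  f'(a)=-3.775e-01  a ← 36.490454 − (+3.628e-06/-3.775e-01) = 36.490463
iter 4: u=0.809581  f(a)=+1.492e-12  f'(a)=-3.775e-01  a ← 36.490463 − (+1.492e-12/-3.775e-01) = 36.490463
converged: |Δa| < 1e-12 after 4 iterations
sag = a·(cosh(S/(2a)) − 1) = 36.490463·(cosh(0.809581) − 1) = 12.625910
T_max/T_min = cosh(S/(2a)) = 1.346006

a=36.490 sag=12.626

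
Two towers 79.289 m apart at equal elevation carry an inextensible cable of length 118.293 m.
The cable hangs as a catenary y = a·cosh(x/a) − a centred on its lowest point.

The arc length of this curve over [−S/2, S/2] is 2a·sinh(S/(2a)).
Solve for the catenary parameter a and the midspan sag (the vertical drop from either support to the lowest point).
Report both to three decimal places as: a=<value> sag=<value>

seed: a₀ = √(S³/(24(L−S))) = √(79.289³/(24·39.004)) = 23.075930
iter 1: u=1.718002  f(a)=+6.178e+00  f'(a)=-4.489e+00  a ← 23.075930 − (+6.178e+00/-4.489e+00) = 24.451983
iter 2: u=1.621320  f(a)=+5.957e-01  f'(a)=-3.662e+00  a ← 24.451983 − (+5.957e-01/-3.662e+00) = 24.614664
iter 3: u=1.610605  f(a)=+6.844e-03  f'(a)=-3.578e+00  a ← 24.614664 − (+6.844e-03/-3.578e+00) = 24.616577
iter 4: u=1.610480  f(a)=+9.265e-07  f'(a)=-3.577e+00  a ← 24.616577 − (+9.265e-07/-3.577e+00) = 24.616578
iter 5: u=1.610480  f(a)=+1.421e-14  f'(a)=-3.577e+00  a ← 24.616578 − (+1.421e-14/-3.577e+00) = 24.616578
converged: |Δa| < 1e-12 after 5 iterations
sag = a·(cosh(S/(2a)) − 1) = 24.616578·(cosh(1.610480) − 1) = 39.448111
T_max/T_min = cosh(S/(2a)) = 2.602502

a=24.617 sag=39.448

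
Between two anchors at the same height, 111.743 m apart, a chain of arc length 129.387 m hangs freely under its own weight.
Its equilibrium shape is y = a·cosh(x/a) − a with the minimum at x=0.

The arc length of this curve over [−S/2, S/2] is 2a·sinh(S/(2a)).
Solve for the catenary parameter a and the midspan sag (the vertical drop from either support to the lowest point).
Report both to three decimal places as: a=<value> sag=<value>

a=58.715 sag=28.650

seed: a₀ = √(S³/(24(L−S))) = √(111.743³/(24·17.644)) = 57.401910
iter 1: u=0.973339  f(a)=+8.549e-01  f'(a)=-6.750e-01  a ← 57.401910 − (+8.549e-01/-6.750e-01) = 58.668413
iter 2: u=0.952327  f(a)=+2.911e-02  f'(a)=-6.297e-01  a ← 58.668413 − (+2.911e-02/-6.297e-01) = 58.714642
iter 3: u=0.951577  f(a)=+3.640e-05  f'(a)=-6.282e-01  a ← 58.714642 − (+3.640e-05/-6.282e-01) = 58.714700
iter 4: u=0.951576  f(a)=+5.707e-11  f'(a)=-6.282e-01  a ← 58.714700 − (+5.707e-11/-6.282e-01) = 58.714700
iter 5: u=0.951576  f(a)=-2.842e-14  f'(a)=-6.282e-01  a ← 58.714700 − (-2.842e-14/-6.282e-01) = 58.714700
converged: |Δa| < 1e-12 after 5 iterations
sag = a·(cosh(S/(2a)) − 1) = 58.714700·(cosh(0.951576) − 1) = 28.650424
T_max/T_min = cosh(S/(2a)) = 1.487960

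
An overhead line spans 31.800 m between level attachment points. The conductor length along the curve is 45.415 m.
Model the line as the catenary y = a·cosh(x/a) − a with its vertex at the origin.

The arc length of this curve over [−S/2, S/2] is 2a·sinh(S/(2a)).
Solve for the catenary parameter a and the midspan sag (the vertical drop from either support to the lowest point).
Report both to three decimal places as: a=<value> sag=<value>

a=10.504 sag=14.516

seed: a₀ = √(S³/(24(L−S))) = √(31.800³/(24·13.615)) = 9.920333
iter 1: u=1.602769  f(a)=+1.860e+00  f'(a)=-3.518e+00  a ← 9.920333 − (+1.860e+00/-3.518e+00) = 10.448958
iter 2: u=1.521683  f(a)=+1.590e-01  f'(a)=-2.940e+00  a ← 10.448958 − (+1.590e-01/-2.940e+00) = 10.503037
iter 3: u=1.513848  f(a)=+1.402e-03  f'(a)=-2.888e+00  a ← 10.503037 − (+1.402e-03/-2.888e+00) = 10.503523
iter 4: u=1.513778  f(a)=+1.112e-07  f'(a)=-2.888e+00  a ← 10.503523 − (+1.112e-07/-2.888e+00) = 10.503523
iter 5: u=1.513778  f(a)=+0.000e+00  f'(a)=-2.888e+00  a ← 10.503523 − (+0.000e+00/-2.888e+00) = 10.503523
converged: |Δa| < 1e-12 after 5 iterations
sag = a·(cosh(S/(2a)) − 1) = 10.503523·(cosh(1.513778) − 1) = 14.515561
T_max/T_min = cosh(S/(2a)) = 2.381971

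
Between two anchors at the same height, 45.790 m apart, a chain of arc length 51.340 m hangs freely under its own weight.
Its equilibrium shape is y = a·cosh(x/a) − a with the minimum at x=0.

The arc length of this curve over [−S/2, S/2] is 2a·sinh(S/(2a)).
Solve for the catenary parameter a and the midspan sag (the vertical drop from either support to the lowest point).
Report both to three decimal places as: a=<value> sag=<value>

a=27.323 sag=10.167

seed: a₀ = √(S³/(24(L−S))) = √(45.790³/(24·5.550)) = 26.847500
iter 1: u=0.852780  f(a)=+2.053e-01  f'(a)=-4.443e-01  a ← 26.847500 − (+2.053e-01/-4.443e-01) = 27.309653
iter 2: u=0.838348  f(a)=+5.422e-03  f'(a)=-4.211e-01  a ← 27.309653 − (+5.422e-03/-4.211e-01) = 27.322529
iter 3: u=0.837953  f(a)=+4.008e-06  f'(a)=-4.205e-01  a ← 27.322529 − (+4.008e-06/-4.205e-01) = 27.322538
iter 4: u=0.837953  f(a)=+2.196e-12  f'(a)=-4.205e-01  a ← 27.322538 − (+2.196e-12/-4.205e-01) = 27.322538
converged: |Δa| < 1e-12 after 4 iterations
sag = a·(cosh(S/(2a)) − 1) = 27.322538·(cosh(0.837953) − 1) = 10.167060
T_max/T_min = cosh(S/(2a)) = 1.372113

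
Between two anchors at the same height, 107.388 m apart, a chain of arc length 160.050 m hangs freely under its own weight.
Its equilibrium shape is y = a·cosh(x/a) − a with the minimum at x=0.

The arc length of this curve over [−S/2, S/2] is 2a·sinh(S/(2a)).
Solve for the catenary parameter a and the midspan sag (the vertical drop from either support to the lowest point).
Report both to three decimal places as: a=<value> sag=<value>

a=33.386 sag=53.324

seed: a₀ = √(S³/(24(L−S))) = √(107.388³/(24·52.662)) = 31.302522
iter 1: u=1.715325  f(a)=+8.313e+00  f'(a)=-4.465e+00  a ← 31.302522 − (+8.313e+00/-4.465e+00) = 33.164497
iter 2: u=1.619020  f(a)=+7.995e-01  f'(a)=-3.644e+00  a ← 33.164497 − (+7.995e-01/-3.644e+00) = 33.383912
iter 3: u=1.608379  f(a)=+9.132e-03  f'(a)=-3.561e+00  a ← 33.383912 − (+9.132e-03/-3.561e+00) = 33.386477
iter 4: u=1.608256  f(a)=+1.221e-06  f'(a)=-3.560e+00  a ← 33.386477 − (+1.221e-06/-3.560e+00) = 33.386477
iter 5: u=1.608256  f(a)=+0.000e+00  f'(a)=-3.560e+00  a ← 33.386477 − (+0.000e+00/-3.560e+00) = 33.386477
converged: |Δa| < 1e-12 after 5 iterations
sag = a·(cosh(S/(2a)) − 1) = 33.386477·(cosh(1.608256) − 1) = 53.323715
T_max/T_min = cosh(S/(2a)) = 2.597165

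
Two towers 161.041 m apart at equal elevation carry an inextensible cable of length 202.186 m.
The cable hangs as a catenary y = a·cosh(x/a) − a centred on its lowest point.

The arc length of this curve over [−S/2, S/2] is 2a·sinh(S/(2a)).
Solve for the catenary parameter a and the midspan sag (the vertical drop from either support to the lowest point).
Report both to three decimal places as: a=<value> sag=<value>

a=67.393 sag=54.105

seed: a₀ = √(S³/(24(L−S))) = √(161.041³/(24·41.145)) = 65.034010
iter 1: u=1.238129  f(a)=+3.271e+00  f'(a)=-1.470e+00  a ← 65.034010 − (+3.271e+00/-1.470e+00) = 67.259014
iter 2: u=1.197170  f(a)=+1.754e-01  f'(a)=-1.316e+00  a ← 67.259014 − (+1.754e-01/-1.316e+00) = 67.392238
iter 3: u=1.194804  f(a)=+5.673e-04  f'(a)=-1.308e+00  a ← 67.392238 − (+5.673e-04/-1.308e+00) = 67.392672
iter 4: u=1.194796  f(a)=+5.978e-09  f'(a)=-1.308e+00  a ← 67.392672 − (+5.978e-09/-1.308e+00) = 67.392672
iter 5: u=1.194796  f(a)=+2.842e-14  f'(a)=-1.308e+00  a ← 67.392672 − (+2.842e-14/-1.308e+00) = 67.392672
converged: |Δa| < 1e-12 after 5 iterations
sag = a·(cosh(S/(2a)) − 1) = 67.392672·(cosh(1.194796) − 1) = 54.104517
T_max/T_min = cosh(S/(2a)) = 1.802825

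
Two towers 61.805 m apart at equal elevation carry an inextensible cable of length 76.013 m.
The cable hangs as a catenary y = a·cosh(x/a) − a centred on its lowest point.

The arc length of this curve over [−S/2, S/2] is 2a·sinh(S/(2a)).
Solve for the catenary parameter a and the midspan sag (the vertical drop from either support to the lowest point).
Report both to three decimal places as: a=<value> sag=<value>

a=27.176 sag=19.547

seed: a₀ = √(S³/(24(L−S))) = √(61.805³/(24·14.208)) = 26.312573
iter 1: u=1.174439  f(a)=+1.013e+00  f'(a)=-1.236e+00  a ← 26.312573 − (+1.013e+00/-1.236e+00) = 27.131598
iter 2: u=1.138986  f(a)=+4.920e-02  f'(a)=-1.119e+00  a ← 27.131598 − (+4.920e-02/-1.119e+00) = 27.175573
iter 3: u=1.137143  f(a)=+1.293e-04  f'(a)=-1.113e+00  a ← 27.175573 − (+1.293e-04/-1.113e+00) = 27.175689
iter 4: u=1.137138  f(a)=+8.981e-10  f'(a)=-1.113e+00  a ← 27.175689 − (+8.981e-10/-1.113e+00) = 27.175689
iter 5: u=1.137138  f(a)=+1.421e-14  f'(a)=-1.113e+00  a ← 27.175689 − (+1.421e-14/-1.113e+00) = 27.175689
converged: |Δa| < 1e-12 after 5 iterations
sag = a·(cosh(S/(2a)) − 1) = 27.175689·(cosh(1.137138) − 1) = 19.547026
T_max/T_min = cosh(S/(2a)) = 1.719284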